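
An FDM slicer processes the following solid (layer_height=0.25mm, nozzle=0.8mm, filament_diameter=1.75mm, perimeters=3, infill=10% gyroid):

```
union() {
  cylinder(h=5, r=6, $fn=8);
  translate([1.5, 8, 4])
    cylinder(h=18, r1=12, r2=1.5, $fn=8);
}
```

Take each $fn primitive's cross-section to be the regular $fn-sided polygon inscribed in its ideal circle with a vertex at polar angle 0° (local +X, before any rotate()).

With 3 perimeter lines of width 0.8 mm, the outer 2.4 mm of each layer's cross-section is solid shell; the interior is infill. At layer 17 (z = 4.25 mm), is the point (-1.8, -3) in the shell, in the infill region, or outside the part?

At z = 4.25 mm: the cylinder: section is a regular 8-gon, circumradius r=6; the cone at (1.5, 8) contributes a regular 8-gon of circumradius 11.854 (interpolated between r1=12 and r2=1.5 at t=0.014); Combining (union): the regions partially overlap (shared area 80.19 mm²), so overlapping operands fuse into one piece — 1 connected region. Overall, the cross-section is a single solid region. The nearest boundary edge runs (-0.00, -6.00)→(-4.24, -4.24); distance from the point to it = 2.08 mm. The point is inside the cross-section, 2.08 mm from the nearest boundary — within the 2.4 mm shell band (3 × 0.8).

shell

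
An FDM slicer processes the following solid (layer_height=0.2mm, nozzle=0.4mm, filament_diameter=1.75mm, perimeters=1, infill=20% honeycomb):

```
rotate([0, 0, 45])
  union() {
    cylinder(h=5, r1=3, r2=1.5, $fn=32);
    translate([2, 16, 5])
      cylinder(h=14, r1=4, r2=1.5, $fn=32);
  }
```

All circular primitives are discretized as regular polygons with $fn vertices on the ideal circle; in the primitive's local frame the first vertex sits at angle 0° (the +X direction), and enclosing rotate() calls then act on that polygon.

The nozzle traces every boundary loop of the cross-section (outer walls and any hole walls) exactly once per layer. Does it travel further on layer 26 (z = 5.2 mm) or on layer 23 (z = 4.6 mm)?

Layer 26 (z = 5.2): the cone does not reach this height (z outside [0, 5]); the cone at (2, 16): at t=0.014 of its height the radius interpolates to r₁+(r₂−r₁)t = 3.964, giving a regular 32-gon of that circumradius (perimeter = 2·32·3.964·sin(180°/32) = 24.87 mm); Taking the union: only the cone at (2, 16) is present, so the union is just that shape — boundary = 24.87 mm; (whole slice rotated 45° about Z — lengths, areas and connectivity unchanged). So its perimeter = 24.87 mm. Layer 23 (z = 4.6): the cone: at t=0.920 of its height the radius interpolates to r₁+(r₂−r₁)t = 1.620, giving a regular 32-gon of that circumradius (perimeter = 2·32·1.620·sin(180°/32) = 10.16 mm); the cone at (2, 16) does not reach this height (z outside [5, 19]); Taking the union: only the cone is present, so the union is just that shape — boundary = 10.16 mm; (whole slice rotated 45° about Z — lengths, areas and connectivity unchanged). So its perimeter = 10.16 mm. Layer 26 is larger (24.87 vs 10.16 mm).

layer 26 (z = 5.2 mm)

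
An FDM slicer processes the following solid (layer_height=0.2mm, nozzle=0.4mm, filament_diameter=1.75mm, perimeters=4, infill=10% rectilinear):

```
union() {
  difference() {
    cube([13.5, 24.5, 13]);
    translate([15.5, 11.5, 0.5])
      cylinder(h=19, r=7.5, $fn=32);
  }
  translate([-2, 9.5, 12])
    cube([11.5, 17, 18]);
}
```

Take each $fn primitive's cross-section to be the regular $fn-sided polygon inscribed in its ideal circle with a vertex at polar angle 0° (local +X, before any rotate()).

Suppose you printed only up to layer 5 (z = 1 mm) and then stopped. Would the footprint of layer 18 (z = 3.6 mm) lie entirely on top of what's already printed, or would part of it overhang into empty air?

entirely on top

Compare the two slices. At z = 1: the cube (footprint 13.5×24.5) is included at this height (area 330.75 mm²); the r=7.5 cylinder at (15.5, 11.5) gives a regular 32-gon of circumradius 7.5 (constant along its height) (area = (32/2)·7.500²·sin(360°/32) = 175.58 mm²); After the difference (first − rest): starting from the 13.5×24.5 cube (330.75 mm²), the r=7.5 cylinder at (15.5, 11.5) partially overlaps it — only the 58.24 mm² overlap (of its 175.58 mm²) is removed, clipping the outline — area = 272.51 mm²; the cube at (-2, 9.5) is not intersected at this z (z outside [12, 30]); Combining (union): only that combined region is present, so the union is just that shape — area = 272.51 mm². At z = 3.6: the cube (footprint 13.5×24.5) is included at this height (area 330.75 mm²); the r=7.5 cylinder at (15.5, 11.5) contributes a regular 32-gon of circumradius 7.5 (area = (32/2)·7.500²·sin(360°/32) = 175.58 mm²); Taking the first minus the rest: starting from the 13.5×24.5 cube (330.75 mm²), the r=7.5 cylinder at (15.5, 11.5) partially overlaps it — only the 58.24 mm² overlap (of its 175.58 mm²) is removed, clipping the outline — area = 272.51 mm²; the cube at (-2, 9.5) is absent (z outside [12, 30]); Taking the union: only that combined region is present, so the union is just that shape — area = 272.51 mm². Checking containment: the cross-section at z = 3.6 is a subset of the cross-section at z = 1.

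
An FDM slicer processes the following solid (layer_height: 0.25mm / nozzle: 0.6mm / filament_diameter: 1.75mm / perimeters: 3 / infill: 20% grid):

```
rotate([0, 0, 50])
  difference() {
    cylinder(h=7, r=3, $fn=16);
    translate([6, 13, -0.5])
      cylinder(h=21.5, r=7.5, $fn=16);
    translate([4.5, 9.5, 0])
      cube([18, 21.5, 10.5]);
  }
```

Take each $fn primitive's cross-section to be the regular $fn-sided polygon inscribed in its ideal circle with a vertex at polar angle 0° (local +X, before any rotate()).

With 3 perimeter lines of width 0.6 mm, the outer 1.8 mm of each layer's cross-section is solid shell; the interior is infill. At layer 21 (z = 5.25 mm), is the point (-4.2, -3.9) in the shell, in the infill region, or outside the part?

outside

At z = 5.25 mm: the cylinder: section is a regular 16-gon, circumradius r=3; the cylinder at (6, 13): section is a regular 16-gon, circumradius r=7.5; the 18×21.5 cube at (4.5, 9.5) contributes its full rectangle; Subtracting the remaining from the first: starting from the r=3 cylinder, the r=7.5 cylinder at (6, 13) misses the remaining region (no effect); the 18×21.5 cube at (4.5, 9.5) misses the remaining region (no effect) — 1 connected region; (whole slice rotated 50° about Z — lengths, areas and connectivity unchanged). Overall, the cross-section is a single solid region. Undo the 50° rotation: the query point maps to (-5.687, 0.711) in the un-rotated model frame. The nearest boundary edge runs (-3.00, 0.00)→(-2.77, 1.15); distance from the point to it = 2.77 mm. The point is not inside any of the regions above, so it lies outside the cross-section (2.77 mm from the nearest boundary).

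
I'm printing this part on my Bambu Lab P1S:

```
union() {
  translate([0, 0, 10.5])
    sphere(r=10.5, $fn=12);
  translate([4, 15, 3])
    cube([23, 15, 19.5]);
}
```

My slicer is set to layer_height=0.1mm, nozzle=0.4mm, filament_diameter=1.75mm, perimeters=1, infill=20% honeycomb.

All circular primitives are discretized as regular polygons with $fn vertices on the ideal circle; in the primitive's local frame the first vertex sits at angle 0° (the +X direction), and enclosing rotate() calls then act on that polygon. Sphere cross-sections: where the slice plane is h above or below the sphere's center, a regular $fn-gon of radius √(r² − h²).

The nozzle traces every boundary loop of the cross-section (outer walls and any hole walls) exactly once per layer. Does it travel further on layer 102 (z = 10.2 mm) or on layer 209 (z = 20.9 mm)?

layer 102 (z = 10.2 mm)

Layer 102 (z = 10.2): the r=10.5 sphere contributes a regular 12-gon of circumradius √(10.5²−0.3²) = 10.496 (perimeter = 2·12·10.496·sin(180°/12) = 65.20 mm); the cube at (4, 15) (footprint 23×15) is included at this height (perimeter 76.00 mm); Combining (union): the 2 present regions are separate (no shared area or edge), so areas and boundary lengths simply add and each stays a separate island — boundary = 141.20 mm. So its perimeter = 141.20 mm. Layer 209 (z = 20.9): the sphere: section is a regular 12-gon, circumradius = √(r²−h²) = √(10.5²−10.4²) = 1.446 (perimeter = 2·12·1.446·sin(180°/12) = 8.98 mm); the cube at (4, 15) (footprint 23×15) is included at this height (perimeter 76.00 mm); Merging all regions: the 2 present regions are separate (no shared area or edge), so areas and boundary lengths simply add and each stays a separate island — boundary = 84.98 mm. So its perimeter = 84.98 mm. Layer 102 is larger (141.20 vs 84.98 mm).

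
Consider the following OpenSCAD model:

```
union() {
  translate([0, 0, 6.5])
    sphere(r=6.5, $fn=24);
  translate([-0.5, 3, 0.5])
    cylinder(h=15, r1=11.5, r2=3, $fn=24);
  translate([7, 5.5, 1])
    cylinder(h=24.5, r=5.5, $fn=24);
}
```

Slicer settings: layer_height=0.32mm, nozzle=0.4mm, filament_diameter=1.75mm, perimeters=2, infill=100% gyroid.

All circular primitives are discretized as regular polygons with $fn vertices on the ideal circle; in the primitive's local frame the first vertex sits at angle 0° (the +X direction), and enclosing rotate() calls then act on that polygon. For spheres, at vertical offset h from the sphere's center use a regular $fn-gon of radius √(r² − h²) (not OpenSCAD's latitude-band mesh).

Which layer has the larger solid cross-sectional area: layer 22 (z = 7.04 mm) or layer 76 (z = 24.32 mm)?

layer 22 (z = 7.04 mm)

Layer 22 (z = 7.04): the r=6.5 sphere slices to a regular 24-gon of circumradius 6.478 (√(r²−h²) with h=0.54 from center) (area = (24/2)·6.478²·sin(360°/24) = 130.32 mm²); the cone at (-0.5, 3): at t=0.436 of its height the radius interpolates to r₁+(r₂−r₁)t = 7.794, giving a regular 24-gon of that circumradius (area = (24/2)·7.794²·sin(360°/24) = 188.67 mm²); the cylinder at (7, 5.5): section is a regular 24-gon, circumradius r=5.5 (area = (24/2)·5.500²·sin(360°/24) = 93.95 mm²); Combining (union): the regions partially overlap — summed areas 412.93 mm² minus the doubly-counted overlap 150.78 mm² gives 262.16 mm² — area = 262.16 mm². So its area = 262.16 mm². Layer 76 (z = 24.32): the sphere is absent (|z−center|=17.820 > r=6.5); the cone at (-0.5, 3) is absent (z outside [0.5, 15.5]); the r=5.5 cylinder at (7, 5.5) gives a regular 24-gon of circumradius 5.5 (constant along its height) (area = (24/2)·5.500²·sin(360°/24) = 93.95 mm²); Taking the union: only the r=5.5 cylinder at (7, 5.5) is present, so the union is just that shape — area = 93.95 mm². So its area = 93.95 mm². Layer 22 is larger (262.16 vs 93.95 mm²).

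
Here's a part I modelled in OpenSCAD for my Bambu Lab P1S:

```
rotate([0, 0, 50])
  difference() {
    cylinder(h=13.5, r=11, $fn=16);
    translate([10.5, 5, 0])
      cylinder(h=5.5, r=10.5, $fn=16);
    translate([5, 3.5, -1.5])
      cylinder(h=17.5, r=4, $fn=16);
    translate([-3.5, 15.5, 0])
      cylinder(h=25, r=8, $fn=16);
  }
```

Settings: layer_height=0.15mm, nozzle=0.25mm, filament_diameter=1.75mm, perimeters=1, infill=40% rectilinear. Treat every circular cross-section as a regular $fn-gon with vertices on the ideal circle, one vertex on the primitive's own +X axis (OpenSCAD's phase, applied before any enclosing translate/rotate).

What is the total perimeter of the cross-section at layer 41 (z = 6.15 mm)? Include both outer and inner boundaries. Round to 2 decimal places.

94.02 mm

At z = 6.15 mm: the cylinder: section is a regular 16-gon, circumradius r=11 (perimeter = 2·16·11.000·sin(180°/16) = 68.67 mm); the cylinder at (10.5, 5) is not intersected at this z (z outside [0, 5.5]); the r=4 cylinder at (5, 3.5) gives a regular 16-gon of circumradius 4 (constant along its height) (perimeter = 2·16·4.000·sin(180°/16) = 24.97 mm); the r=8 cylinder at (-3.5, 15.5) contributes a regular 16-gon of circumradius 8 (perimeter = 2·16·8.000·sin(180°/16) = 49.94 mm); Subtracting the remaining from the first: starting from the r=11 cylinder, the r=4 cylinder at (5, 3.5) lies wholly inside it (removes its full 48.98 mm² and its 24.97 mm outline becomes a hole wall); the r=8 cylinder at (-3.5, 15.5) partially overlaps it — only the 19.02 mm² overlap (of its 195.93 mm²) is removed, clipping the outline — boundary (outer + 1 inner loop) = 94.02 mm; (rotated 50° about Z; rotation is an isometry so areas/perimeters/island counts are preserved). Overall, the cross-section is one region with 1 hole. Total boundary length (outer + inner) = 94.02 mm.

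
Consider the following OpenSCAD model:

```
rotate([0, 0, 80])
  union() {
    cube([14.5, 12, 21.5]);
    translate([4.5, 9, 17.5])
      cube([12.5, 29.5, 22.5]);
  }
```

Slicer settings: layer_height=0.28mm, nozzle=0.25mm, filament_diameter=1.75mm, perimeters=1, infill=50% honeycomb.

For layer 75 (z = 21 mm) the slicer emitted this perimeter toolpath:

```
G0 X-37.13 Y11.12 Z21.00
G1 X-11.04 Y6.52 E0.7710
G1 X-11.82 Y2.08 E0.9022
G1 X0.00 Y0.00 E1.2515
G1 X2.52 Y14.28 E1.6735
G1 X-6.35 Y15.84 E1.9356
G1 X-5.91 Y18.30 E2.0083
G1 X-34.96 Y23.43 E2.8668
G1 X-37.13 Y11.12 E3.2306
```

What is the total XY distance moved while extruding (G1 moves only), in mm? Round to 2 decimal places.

111.01 mm

Sum the Euclidean lengths of each G1 segment: total = 111.01 mm.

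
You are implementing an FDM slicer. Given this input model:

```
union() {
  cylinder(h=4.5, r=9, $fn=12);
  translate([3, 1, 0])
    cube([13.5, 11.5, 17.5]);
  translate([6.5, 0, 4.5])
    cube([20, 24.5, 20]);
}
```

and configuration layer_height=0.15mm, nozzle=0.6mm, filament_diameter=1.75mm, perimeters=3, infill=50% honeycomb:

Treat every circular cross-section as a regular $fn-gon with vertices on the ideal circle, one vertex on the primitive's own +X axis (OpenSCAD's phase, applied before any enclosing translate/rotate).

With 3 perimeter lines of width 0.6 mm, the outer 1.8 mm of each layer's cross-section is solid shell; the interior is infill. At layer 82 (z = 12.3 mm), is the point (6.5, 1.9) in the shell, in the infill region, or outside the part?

At z = 12.3 mm: the cylinder does not reach this height (z outside [0, 4.5]); the 13.5×11.5 cube at (3, 1) contributes its full rectangle; the cube at (6.5, 0) (footprint 20×24.5) is included at this height; Merging all regions: the regions partially overlap (shared area 115.00 mm²), so overlapping operands fuse into one piece — 1 connected region. Overall, the cross-section is a single solid region. The nearest boundary edge runs (6.50, 0.00)→(6.50, 1.00); distance from the point to it = 0.90 mm. The point is inside the cross-section, 0.90 mm from the nearest boundary — within the 1.8 mm shell band (3 × 0.6).

shell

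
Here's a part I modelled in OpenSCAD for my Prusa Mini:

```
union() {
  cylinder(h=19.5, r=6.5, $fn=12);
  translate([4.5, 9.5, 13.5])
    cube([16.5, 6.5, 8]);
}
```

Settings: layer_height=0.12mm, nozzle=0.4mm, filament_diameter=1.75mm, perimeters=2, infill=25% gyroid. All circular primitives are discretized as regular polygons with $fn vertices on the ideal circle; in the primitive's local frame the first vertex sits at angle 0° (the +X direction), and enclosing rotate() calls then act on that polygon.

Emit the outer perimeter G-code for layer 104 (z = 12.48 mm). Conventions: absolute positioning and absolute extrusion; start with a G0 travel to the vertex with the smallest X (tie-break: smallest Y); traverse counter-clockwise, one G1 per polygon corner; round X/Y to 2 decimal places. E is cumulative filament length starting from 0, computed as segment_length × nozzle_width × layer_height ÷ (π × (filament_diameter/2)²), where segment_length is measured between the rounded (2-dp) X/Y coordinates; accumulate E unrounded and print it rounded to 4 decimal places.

At z = 12.48 mm: the r=6.5 cylinder gives a regular 12-gon of circumradius 6.5 (constant along its height); the cube at (4.5, 9.5) is not intersected at this z (z outside [13.5, 21.5]); Combining (union): only the r=6.5 cylinder is present, so the union is just that shape — 1 connected region. The outline is a single polygon with 12 vertices. Extrusion per mm of travel: 0.4 × 0.12 / (π × 0.875²) = 0.019956. Accumulating E over each segment gives final E = 0.8058.

G0 X-6.50 Y0.00 Z12.48
G1 X-5.63 Y-3.25 E0.0671
G1 X-3.25 Y-5.63 E0.1343
G1 X0.00 Y-6.50 E0.2015
G1 X3.25 Y-5.63 E0.2686
G1 X5.63 Y-3.25 E0.3358
G1 X6.50 Y0.00 E0.4029
G1 X5.63 Y3.25 E0.4700
G1 X3.25 Y5.63 E0.5372
G1 X0.00 Y6.50 E0.6044
G1 X-3.25 Y5.63 E0.6715
G1 X-5.63 Y3.25 E0.7387
G1 X-6.50 Y0.00 E0.8058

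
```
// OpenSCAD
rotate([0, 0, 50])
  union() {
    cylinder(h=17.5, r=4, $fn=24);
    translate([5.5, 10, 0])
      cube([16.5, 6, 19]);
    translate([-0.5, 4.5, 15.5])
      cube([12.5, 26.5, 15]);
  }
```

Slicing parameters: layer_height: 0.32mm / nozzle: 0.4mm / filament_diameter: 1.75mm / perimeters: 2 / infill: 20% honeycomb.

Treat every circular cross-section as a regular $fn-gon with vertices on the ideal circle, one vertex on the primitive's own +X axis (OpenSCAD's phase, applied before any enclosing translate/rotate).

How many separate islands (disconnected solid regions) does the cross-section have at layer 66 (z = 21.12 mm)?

1

At z = 21.12 mm: the cylinder does not reach this height (z outside [0, 17.5]); the cube at (5.5, 10) is not intersected at this z (z outside [0, 19]); the cube at (-0.5, 4.5) (footprint 12.5×26.5) is included at this height; Merging all regions: only the 12.5×26.5 cube at (-0.5, 4.5) is present, so the union is just that shape — 1 connected region; (whole slice rotated 50° about Z — lengths, areas and connectivity unchanged). Overall, the cross-section is a single solid region. Island count = 1.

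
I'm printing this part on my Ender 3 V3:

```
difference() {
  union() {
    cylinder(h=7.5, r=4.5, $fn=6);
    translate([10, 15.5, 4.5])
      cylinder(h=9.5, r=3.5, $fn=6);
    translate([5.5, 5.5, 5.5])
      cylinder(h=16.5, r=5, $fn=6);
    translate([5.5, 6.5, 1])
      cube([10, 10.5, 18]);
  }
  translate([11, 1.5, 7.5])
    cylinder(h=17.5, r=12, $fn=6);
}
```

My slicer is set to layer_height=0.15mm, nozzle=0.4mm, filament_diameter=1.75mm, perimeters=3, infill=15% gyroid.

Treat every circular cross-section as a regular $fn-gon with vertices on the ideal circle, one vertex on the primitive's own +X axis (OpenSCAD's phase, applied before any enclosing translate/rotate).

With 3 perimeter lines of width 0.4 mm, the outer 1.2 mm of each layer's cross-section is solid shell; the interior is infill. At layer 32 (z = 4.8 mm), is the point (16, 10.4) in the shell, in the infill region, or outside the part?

At z = 4.8 mm: the r=4.5 cylinder contributes a regular 6-gon of circumradius 4.5; the cylinder at (10, 15.5): section is a regular 6-gon, circumradius r=3.5; the cylinder at (5.5, 5.5) is absent (z outside [5.5, 22]); the 10×10.5 cube at (5.5, 6.5) contributes its full rectangle; Combining (union): the regions partially overlap (shared area 25.11 mm²), so overlapping operands fuse into one piece — 2 connected regions; the cylinder at (11, 1.5) does not reach this height (z outside [7.5, 25]); Subtracting the remaining from the first: none of the subtracted shapes is present at this height, so that combined region is unchanged — 2 connected regions. Overall, the cross-section has 2 separate islands. The nearest boundary edge runs (15.50, 17.00)→(15.50, 6.50); distance from the point to it = 0.50 mm. The point is not inside any of the regions above, so it lies outside the cross-section (0.50 mm from the nearest boundary).

outside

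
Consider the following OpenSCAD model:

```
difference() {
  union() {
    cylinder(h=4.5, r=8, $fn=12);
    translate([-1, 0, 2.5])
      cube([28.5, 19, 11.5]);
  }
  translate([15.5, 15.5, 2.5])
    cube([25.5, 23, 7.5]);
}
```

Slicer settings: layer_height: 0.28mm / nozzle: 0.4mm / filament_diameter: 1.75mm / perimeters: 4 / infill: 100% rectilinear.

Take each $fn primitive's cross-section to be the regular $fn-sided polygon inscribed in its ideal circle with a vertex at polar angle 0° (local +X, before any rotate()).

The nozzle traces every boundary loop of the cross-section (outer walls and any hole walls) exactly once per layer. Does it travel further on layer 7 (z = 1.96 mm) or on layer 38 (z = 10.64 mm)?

layer 38 (z = 10.64 mm)

Layer 7 (z = 1.96): the cylinder: section is a regular 12-gon, circumradius r=8 (perimeter = 2·12·8.000·sin(180°/12) = 49.69 mm); the cube at (-1, 0) does not reach this height (z outside [2.5, 14]); Taking the union: only the r=8 cylinder is present, so the union is just that shape — boundary = 49.69 mm; the cube at (15.5, 15.5) is absent (z outside [2.5, 10]); After the difference (first − rest): none of the subtracted shapes is present at this height, so that combined region is unchanged — boundary = 49.69 mm. So its perimeter = 49.69 mm. Layer 38 (z = 10.64): the cylinder is absent (z outside [0, 4.5]); the 28.5×19 cube at (-1, 0) contributes its full rectangle (perimeter 95.00 mm); Combining (union): only the 28.5×19 cube at (-1, 0) is present, so the union is just that shape — boundary = 95.00 mm; the cube at (15.5, 15.5) does not reach this height (z outside [2.5, 10]); After the difference (first − rest): none of the subtracted shapes is present at this height, so that combined region is unchanged — boundary = 95.00 mm. So its perimeter = 95.00 mm. Layer 38 is larger (95.00 vs 49.69 mm).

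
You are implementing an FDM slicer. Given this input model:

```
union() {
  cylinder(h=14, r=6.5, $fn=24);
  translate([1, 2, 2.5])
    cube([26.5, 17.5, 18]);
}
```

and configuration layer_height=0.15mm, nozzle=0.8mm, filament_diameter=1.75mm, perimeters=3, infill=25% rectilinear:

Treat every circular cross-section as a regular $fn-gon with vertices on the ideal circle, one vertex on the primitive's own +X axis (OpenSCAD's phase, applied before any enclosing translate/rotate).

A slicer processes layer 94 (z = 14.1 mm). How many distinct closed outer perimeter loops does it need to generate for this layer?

1

At z = 14.1 mm: the cylinder is absent (z outside [0, 14]); the 26.5×17.5 cube at (1, 2) contributes its full rectangle; Taking the union: only the 26.5×17.5 cube at (1, 2) is present, so the union is just that shape — 1 connected region. The result has 1 disconnected region.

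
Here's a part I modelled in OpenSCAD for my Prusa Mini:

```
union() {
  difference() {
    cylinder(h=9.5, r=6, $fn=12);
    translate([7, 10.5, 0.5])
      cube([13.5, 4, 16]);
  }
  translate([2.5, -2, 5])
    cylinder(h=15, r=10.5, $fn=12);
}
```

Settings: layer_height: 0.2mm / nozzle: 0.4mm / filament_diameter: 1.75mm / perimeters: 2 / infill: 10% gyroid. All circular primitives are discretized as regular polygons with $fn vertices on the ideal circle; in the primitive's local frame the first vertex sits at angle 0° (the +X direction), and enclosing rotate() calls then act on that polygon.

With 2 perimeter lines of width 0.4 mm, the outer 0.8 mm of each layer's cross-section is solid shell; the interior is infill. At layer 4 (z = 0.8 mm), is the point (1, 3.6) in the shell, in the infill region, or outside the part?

At z = 0.8 mm: the r=6 cylinder gives a regular 12-gon of circumradius 6 (constant along its height); the cube at (7, 10.5) is present — its section is the full 13.5×4 rectangle; After the difference (first − rest): starting from the r=6 cylinder, the 13.5×4 cube at (7, 10.5) misses the remaining region (no effect) — 1 connected region; the cylinder at (2.5, -2) is not intersected at this z (z outside [5, 20]); Taking the union: only the result so far is present, so the union is just that shape — 1 connected region. Overall, the cross-section is a single solid region. The nearest boundary edge runs (0.00, 6.00)→(3.00, 5.20); distance from the point to it = 2.06 mm. The point is inside the cross-section and 2.06 mm from the nearest boundary — more than the 0.8 mm shell width (2 × 0.4), so it's in the infill interior.

infill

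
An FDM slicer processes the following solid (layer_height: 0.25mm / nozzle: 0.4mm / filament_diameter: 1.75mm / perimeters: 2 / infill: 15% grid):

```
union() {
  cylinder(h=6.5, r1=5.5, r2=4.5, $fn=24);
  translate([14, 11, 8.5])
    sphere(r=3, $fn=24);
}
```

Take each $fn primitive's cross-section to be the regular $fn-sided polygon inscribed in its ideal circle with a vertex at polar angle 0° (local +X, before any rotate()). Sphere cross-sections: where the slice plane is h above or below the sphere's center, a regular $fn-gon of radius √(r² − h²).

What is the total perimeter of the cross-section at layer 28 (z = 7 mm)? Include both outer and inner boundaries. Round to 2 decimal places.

At z = 7 mm: the cone is absent (z outside [0, 6.5]); the sphere at (14, 11): section is a regular 24-gon, circumradius = √(r²−h²) = √(3²−1.5²) = 2.598 (perimeter = 2·24·2.598·sin(180°/24) = 16.28 mm); Taking the union: only the r=3 sphere at (14, 11) is present, so the union is just that shape — boundary = 16.28 mm. Overall, the cross-section is a single solid region. Total boundary length (outer) = 16.28 mm.

16.28 mm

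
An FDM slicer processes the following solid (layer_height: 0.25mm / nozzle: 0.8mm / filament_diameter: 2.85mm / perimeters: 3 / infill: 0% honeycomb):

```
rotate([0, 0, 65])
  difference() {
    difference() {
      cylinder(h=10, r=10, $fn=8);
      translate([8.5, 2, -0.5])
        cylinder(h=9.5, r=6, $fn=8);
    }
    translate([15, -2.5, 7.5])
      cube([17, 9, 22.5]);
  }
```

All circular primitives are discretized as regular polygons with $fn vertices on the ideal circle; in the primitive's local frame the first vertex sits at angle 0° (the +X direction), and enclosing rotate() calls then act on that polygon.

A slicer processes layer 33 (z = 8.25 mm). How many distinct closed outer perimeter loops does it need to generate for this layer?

At z = 8.25 mm: the r=10 cylinder contributes a regular 8-gon of circumradius 10; the r=6 cylinder at (8.5, 2) gives a regular 8-gon of circumradius 6 (constant along its height); Taking the first minus the rest: starting from the r=10 cylinder, the r=6 cylinder at (8.5, 2) partially overlaps it — only the 52.88 mm² overlap (of its 101.82 mm²) is removed, clipping the outline — 1 connected region; the 17×9 cube at (15, -2.5) contributes its full rectangle; Subtracting the remaining from the first: starting from that combined region, the 17×9 cube at (15, -2.5) misses the remaining region (no effect) — 1 connected region; (whole slice rotated 65° about Z — lengths, areas and connectivity unchanged). The result has 1 disconnected region.

1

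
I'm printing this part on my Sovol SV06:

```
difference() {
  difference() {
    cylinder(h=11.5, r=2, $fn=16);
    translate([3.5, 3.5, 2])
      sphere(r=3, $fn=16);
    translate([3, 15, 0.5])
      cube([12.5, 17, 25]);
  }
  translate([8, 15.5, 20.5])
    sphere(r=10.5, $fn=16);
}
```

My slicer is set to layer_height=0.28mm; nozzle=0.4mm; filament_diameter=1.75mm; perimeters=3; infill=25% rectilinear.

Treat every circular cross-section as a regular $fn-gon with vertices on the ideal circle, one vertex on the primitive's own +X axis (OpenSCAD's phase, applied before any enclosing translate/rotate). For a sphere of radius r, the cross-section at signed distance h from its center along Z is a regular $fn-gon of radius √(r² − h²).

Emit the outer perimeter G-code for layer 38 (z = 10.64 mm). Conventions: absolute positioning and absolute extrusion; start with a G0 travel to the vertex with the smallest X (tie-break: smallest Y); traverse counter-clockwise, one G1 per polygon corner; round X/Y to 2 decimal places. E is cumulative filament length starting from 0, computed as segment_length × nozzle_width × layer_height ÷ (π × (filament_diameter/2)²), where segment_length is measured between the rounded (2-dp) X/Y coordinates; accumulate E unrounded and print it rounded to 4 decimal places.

At z = 10.64 mm: the cylinder: section is a regular 16-gon, circumradius r=2; the sphere at (3.5, 3.5) is not intersected at this z (|z−center|=8.640 > r=3); the 12.5×17 cube at (3, 15) contributes its full rectangle; Taking the first minus the rest: starting from the r=2 cylinder, the 12.5×17 cube at (3, 15) misses the remaining region (no effect) — 1 connected region; the r=10.5 sphere at (8, 15.5) contributes a regular 16-gon of circumradius √(10.5²−9.86²) = 3.610; After the difference (first − rest): starting from the result so far, the r=10.5 sphere at (8, 15.5) misses the remaining region (no effect) — 1 connected region. The outline is a single polygon with 16 vertices. Extrusion per mm of travel: 0.4 × 0.28 / (π × 0.875²) = 0.046564. Accumulating E over each segment gives final E = 0.5815.

G0 X-2.00 Y0.00 Z10.64
G1 X-1.85 Y-0.77 E0.0365
G1 X-1.41 Y-1.41 E0.0727
G1 X-0.77 Y-1.85 E0.1089
G1 X0.00 Y-2.00 E0.1454
G1 X0.77 Y-1.85 E0.1819
G1 X1.41 Y-1.41 E0.2181
G1 X1.85 Y-0.77 E0.2542
G1 X2.00 Y0.00 E0.2908
G1 X1.85 Y0.77 E0.3273
G1 X1.41 Y1.41 E0.3635
G1 X0.77 Y1.85 E0.3996
G1 X0.00 Y2.00 E0.4362
G1 X-0.77 Y1.85 E0.4727
G1 X-1.41 Y1.41 E0.5089
G1 X-1.85 Y0.77 E0.5450
G1 X-2.00 Y0.00 E0.5815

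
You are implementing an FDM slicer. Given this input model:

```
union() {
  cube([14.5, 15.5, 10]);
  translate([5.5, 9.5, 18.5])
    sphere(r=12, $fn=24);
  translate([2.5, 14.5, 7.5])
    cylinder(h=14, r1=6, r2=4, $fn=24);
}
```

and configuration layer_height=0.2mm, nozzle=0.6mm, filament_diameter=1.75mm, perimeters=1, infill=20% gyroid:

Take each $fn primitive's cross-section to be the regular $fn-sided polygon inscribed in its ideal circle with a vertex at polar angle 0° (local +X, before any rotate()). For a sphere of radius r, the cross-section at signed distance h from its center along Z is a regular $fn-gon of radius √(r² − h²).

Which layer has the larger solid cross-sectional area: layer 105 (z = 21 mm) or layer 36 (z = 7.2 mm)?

layer 105 (z = 21 mm)

Layer 105 (z = 21): the cube is absent (z outside [0, 10]); the r=12 sphere at (5.5, 9.5) contributes a regular 24-gon of circumradius √(12²−2.5²) = 11.737 (area = (24/2)·11.737²·sin(360°/24) = 427.83 mm²); the cone at (2.5, 14.5): at t=0.964 of its height the radius interpolates to r₁+(r₂−r₁)t = 4.071, giving a regular 24-gon of that circumradius (area = (24/2)·4.071²·sin(360°/24) = 51.48 mm²); Merging all regions: the cone at (2.5, 14.5) lies entirely inside the r=12 sphere at (5.5, 9.5), so the union is just the r=12 sphere at (5.5, 9.5) — area = 427.83 mm². So its area = 427.83 mm². Layer 36 (z = 7.2): the cube is present — its section is the full 14.5×15.5 rectangle (area 224.75 mm²); the r=12 sphere at (5.5, 9.5) contributes a regular 24-gon of circumradius √(12²−11.3²) = 4.039 (area = (24/2)·4.039²·sin(360°/24) = 50.66 mm²); the cone at (2.5, 14.5) does not reach this height (z outside [7.5, 21.5]); Taking the union: the r=12 sphere at (5.5, 9.5) lies entirely inside the 14.5×15.5 cube, so the union is just the 14.5×15.5 cube — area = 224.75 mm². So its area = 224.75 mm². Layer 105 is larger (427.83 vs 224.75 mm²).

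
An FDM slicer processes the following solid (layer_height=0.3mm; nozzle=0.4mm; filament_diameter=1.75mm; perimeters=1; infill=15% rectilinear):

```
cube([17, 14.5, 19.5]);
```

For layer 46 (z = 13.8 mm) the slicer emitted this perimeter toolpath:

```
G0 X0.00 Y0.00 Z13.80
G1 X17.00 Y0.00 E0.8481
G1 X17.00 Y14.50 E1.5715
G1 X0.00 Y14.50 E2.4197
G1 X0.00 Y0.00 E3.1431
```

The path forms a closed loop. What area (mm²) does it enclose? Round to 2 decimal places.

246.50 mm²

Apply the shoelace formula to the sequence of (X, Y) vertices; enclosed area = 246.50 mm².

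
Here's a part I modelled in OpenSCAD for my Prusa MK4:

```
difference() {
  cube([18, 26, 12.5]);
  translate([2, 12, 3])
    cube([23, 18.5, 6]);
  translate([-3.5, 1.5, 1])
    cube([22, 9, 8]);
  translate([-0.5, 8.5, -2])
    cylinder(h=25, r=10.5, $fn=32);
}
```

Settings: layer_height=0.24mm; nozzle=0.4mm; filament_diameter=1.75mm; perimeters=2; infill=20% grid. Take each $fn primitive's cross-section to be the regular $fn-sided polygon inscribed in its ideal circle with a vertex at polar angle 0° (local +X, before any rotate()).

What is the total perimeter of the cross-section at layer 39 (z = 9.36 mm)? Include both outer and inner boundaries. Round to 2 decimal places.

89.33 mm

At z = 9.36 mm: the 18×26 cube contributes its full rectangle (perimeter 88.00 mm); the cube at (2, 12) is not intersected at this z (z outside [3, 9]); the cube at (-3.5, 1.5) does not reach this height (z outside [1, 9]); the r=10.5 cylinder at (-0.5, 8.5) gives a regular 32-gon of circumradius 10.5 (constant along its height) (perimeter = 2·32·10.500·sin(180°/32) = 65.87 mm); Taking the first minus the rest: starting from the 18×26 cube, the r=10.5 cylinder at (-0.5, 8.5) partially overlaps it — only the 154.41 mm² overlap (of its 344.14 mm²) is removed, clipping the outline — boundary = 89.33 mm. Overall, the cross-section is a single solid region. Total boundary length (outer) = 89.33 mm.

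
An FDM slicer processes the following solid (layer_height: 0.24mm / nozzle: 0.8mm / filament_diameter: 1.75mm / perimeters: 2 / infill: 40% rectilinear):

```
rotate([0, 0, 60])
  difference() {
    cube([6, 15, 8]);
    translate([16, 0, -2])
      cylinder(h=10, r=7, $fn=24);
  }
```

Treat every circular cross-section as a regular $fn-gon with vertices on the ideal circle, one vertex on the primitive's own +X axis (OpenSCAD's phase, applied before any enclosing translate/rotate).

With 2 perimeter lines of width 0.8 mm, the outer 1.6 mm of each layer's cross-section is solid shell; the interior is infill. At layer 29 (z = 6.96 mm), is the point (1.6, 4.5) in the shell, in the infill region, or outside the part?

At z = 6.96 mm: the 6×15 cube contributes its full rectangle; the r=7 cylinder at (16, 0) gives a regular 24-gon of circumradius 7 (constant along its height); Taking the first minus the rest: starting from the 6×15 cube, the r=7 cylinder at (16, 0) misses the remaining region (no effect) — 1 connected region; (whole slice rotated 60° about Z — lengths, areas and connectivity unchanged). Overall, the cross-section is a single solid region. Undo the 60° rotation: the query point maps to (4.697, 0.864) in the un-rotated model frame. The nearest boundary edge runs (6.00, 0.00)→(0.00, 0.00); distance from the point to it = 0.86 mm. The point is inside the cross-section, 0.86 mm from the nearest boundary — within the 1.6 mm shell band (2 × 0.8).

shell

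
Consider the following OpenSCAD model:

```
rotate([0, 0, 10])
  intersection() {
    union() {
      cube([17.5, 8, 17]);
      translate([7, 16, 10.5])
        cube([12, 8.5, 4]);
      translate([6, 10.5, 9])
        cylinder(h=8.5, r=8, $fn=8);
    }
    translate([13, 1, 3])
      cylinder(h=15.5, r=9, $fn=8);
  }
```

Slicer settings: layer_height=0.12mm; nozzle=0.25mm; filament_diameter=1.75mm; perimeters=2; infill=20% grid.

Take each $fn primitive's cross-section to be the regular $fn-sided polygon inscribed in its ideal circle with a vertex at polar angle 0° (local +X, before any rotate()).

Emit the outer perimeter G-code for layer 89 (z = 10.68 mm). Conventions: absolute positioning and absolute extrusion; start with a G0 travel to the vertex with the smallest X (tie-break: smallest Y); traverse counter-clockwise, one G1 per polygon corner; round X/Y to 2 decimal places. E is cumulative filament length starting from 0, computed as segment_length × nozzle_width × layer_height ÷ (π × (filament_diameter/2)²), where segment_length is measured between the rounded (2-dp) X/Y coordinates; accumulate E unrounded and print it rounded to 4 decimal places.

G0 X3.77 Y1.68 Z10.68
G1 X4.35 Y0.77 E0.0135
G1 X17.23 Y3.04 E0.1766
G1 X15.84 Y10.92 E0.2764
G1 X11.38 Y10.13 E0.3329
G1 X11.78 Y11.95 E0.3561
G1 X11.07 Y12.11 E0.3652
G1 X5.26 Y8.40 E0.4512
G1 X3.77 Y1.68 E0.5370

At z = 10.68 mm: the cube (footprint 17.5×8) is included at this height; the 12×8.5 cube at (7, 16) contributes its full rectangle; the r=8 cylinder at (6, 10.5) contributes a regular 8-gon of circumradius 8; Merging all regions: the regions partially overlap (shared area 57.20 mm²), so overlapping operands fuse into one piece — 1 connected region; the r=9 cylinder at (13, 1) contributes a regular 8-gon of circumradius 9; After intersecting: the r=9 cylinder at (13, 1) partially overlaps the result so far; clipping to the common part keeps 102.71 mm² — 1 connected region; (rotated 10° about Z; rotation is an isometry so areas/perimeters/island counts are preserved). The outline is a single polygon with 8 vertices. Extrusion per mm of travel: 0.25 × 0.12 / (π × 0.875²) = 0.012473. Accumulating E over each segment gives final E = 0.5370.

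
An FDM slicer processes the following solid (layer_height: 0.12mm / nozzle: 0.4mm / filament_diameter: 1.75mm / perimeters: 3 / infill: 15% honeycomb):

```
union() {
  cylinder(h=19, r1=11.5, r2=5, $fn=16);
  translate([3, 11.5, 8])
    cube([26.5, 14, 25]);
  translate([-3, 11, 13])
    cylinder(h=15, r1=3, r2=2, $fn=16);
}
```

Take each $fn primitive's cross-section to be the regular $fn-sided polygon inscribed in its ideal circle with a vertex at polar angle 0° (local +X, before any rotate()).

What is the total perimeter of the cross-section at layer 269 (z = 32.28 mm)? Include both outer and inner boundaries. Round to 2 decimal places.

81.00 mm

At z = 32.28 mm: the cone does not reach this height (z outside [0, 19]); the cube at (3, 11.5) (footprint 26.5×14) is included at this height (perimeter 81.00 mm); the cone at (-3, 11) is not intersected at this z (z outside [13, 28]); Merging all regions: only the 26.5×14 cube at (3, 11.5) is present, so the union is just that shape — boundary = 81.00 mm. Overall, the cross-section is a single solid region. Total boundary length (outer) = 81.00 mm.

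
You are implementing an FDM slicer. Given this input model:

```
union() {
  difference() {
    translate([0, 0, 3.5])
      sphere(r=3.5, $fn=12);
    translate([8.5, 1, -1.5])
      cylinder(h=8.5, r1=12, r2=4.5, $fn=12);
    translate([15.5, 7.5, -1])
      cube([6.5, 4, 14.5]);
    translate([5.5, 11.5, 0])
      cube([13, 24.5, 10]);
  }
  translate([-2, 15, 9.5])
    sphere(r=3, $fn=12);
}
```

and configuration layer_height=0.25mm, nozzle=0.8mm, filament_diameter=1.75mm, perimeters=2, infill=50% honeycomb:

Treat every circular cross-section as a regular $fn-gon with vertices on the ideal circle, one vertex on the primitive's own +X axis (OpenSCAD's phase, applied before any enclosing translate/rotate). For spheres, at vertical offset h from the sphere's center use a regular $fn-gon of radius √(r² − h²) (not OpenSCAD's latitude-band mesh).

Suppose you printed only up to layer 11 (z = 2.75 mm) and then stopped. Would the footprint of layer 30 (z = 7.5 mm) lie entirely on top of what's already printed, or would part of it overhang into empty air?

Compare the two slices. At z = 2.75: the r=3.5 sphere contributes a regular 12-gon of circumradius √(3.5²−0.75²) = 3.419 (area = (12/2)·3.419²·sin(360°/12) = 35.06 mm²); the cone at (8.5, 1): at t=0.500 of its height the radius interpolates to r₁+(r₂−r₁)t = 8.250, giving a regular 12-gon of that circumradius (area = (12/2)·8.250²·sin(360°/12) = 204.19 mm²); the 6.5×4 cube at (15.5, 7.5) contributes its full rectangle (area 26.00 mm²); the cube at (5.5, 11.5) is present — its section is the full 13×24.5 rectangle (area 318.50 mm²); Taking the first minus the rest: starting from the r=3.5 sphere (35.06 mm²), the cone at (8.5, 1) partially overlaps it — only the 12.78 mm² overlap (of its 204.19 mm²) is removed, clipping the outline; the 6.5×4 cube at (15.5, 7.5) misses the remaining region (no effect); the 13×24.5 cube at (5.5, 11.5) misses the remaining region (no effect) — area = 22.28 mm²; the sphere at (-2, 15) is absent (|z−center|=6.750 > r=3); Combining (union): only the result so far is present, so the union is just that shape — area = 22.28 mm². At z = 7.5: the sphere is absent (|z−center|=4.000 > r=3.5); the cone at (8.5, 1) is not intersected at this z (z outside [-1.5, 7]); the cube at (15.5, 7.5) (footprint 6.5×4) is included at this height (area 26.00 mm²); the cube at (5.5, 11.5) is present — its section is the full 13×24.5 rectangle (area 318.50 mm²); After the difference (first − rest): the first operand is absent here, so nothing remains; the sphere at (-2, 15): section is a regular 12-gon, circumradius = √(r²−h²) = √(3²−2²) = 2.236 (area = (12/2)·2.236²·sin(360°/12) = 15.00 mm²); Taking the union: only the r=3 sphere at (-2, 15) is present, so the union is just that shape — area = 15.00 mm². Checking containment: at z = 7.5 the cross-section extends beyond the z = 2.75 cross-section by about 15.00 mm².

part overhangs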